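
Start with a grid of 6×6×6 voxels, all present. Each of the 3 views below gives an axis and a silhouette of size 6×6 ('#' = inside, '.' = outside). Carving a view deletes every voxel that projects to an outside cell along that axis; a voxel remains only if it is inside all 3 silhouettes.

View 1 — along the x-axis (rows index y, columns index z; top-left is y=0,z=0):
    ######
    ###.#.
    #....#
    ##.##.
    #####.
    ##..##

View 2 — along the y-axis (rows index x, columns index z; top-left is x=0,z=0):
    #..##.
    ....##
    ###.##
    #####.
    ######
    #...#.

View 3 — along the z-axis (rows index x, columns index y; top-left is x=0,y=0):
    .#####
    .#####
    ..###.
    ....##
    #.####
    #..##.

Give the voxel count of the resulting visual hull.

remaining voxels: 61

initial block: 6^3 = 216
after view 1 [x-axis, 25 of 36 cells solid] → remaining = 150
after view 2 [y-axis, 23 of 36 cells solid] → remaining = 102
after view 3 [z-axis, 23 of 36 cells solid] → remaining = 61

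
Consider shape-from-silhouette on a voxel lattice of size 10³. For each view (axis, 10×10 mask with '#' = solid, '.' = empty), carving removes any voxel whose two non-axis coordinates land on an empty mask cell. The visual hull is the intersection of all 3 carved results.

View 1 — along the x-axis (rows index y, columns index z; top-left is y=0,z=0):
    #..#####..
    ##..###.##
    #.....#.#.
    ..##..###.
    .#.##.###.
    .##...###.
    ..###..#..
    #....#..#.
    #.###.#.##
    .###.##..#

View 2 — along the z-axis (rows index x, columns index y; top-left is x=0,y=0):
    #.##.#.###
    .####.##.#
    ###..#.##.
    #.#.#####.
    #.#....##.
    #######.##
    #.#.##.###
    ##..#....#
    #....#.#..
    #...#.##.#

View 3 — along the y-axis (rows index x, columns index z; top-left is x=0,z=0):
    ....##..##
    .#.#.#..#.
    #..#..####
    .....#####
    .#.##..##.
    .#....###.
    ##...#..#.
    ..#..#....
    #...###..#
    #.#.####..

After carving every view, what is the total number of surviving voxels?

|visual hull| = 138

full grid |V| = 1000
[1] x-view keeps 52 columns → grid now 520
[2] z-view keeps 59 columns → grid now 302
[3] y-view keeps 45 columns → grid now 138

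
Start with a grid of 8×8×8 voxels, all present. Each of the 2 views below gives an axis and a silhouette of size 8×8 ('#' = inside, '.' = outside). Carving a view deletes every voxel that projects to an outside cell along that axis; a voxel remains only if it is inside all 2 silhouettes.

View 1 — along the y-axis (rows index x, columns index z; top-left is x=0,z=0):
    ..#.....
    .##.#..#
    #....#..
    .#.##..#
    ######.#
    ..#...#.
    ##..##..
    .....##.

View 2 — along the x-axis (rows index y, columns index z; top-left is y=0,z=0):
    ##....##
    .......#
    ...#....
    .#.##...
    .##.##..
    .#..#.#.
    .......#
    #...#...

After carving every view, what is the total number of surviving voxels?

63 voxels

start: 8×8×8 = 512 voxels
[1] y-view keeps 26 columns → grid now 208
[2] x-view keeps 19 columns → grid now 63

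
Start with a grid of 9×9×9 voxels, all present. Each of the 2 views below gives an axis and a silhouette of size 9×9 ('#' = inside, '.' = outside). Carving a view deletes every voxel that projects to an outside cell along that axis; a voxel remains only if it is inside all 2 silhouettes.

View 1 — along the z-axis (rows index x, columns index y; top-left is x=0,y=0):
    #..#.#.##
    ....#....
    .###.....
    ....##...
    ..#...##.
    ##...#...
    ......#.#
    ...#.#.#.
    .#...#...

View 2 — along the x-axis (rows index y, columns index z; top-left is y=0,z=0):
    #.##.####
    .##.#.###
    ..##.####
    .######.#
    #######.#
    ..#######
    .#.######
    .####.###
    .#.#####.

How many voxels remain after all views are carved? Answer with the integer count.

full grid |V| = 729
carve view 1 (along z, XY-mask fill 24/81): 216 voxels remain
carve view 2 (along x, YZ-mask fill 61/81): 163 voxels remain

remaining voxels: 163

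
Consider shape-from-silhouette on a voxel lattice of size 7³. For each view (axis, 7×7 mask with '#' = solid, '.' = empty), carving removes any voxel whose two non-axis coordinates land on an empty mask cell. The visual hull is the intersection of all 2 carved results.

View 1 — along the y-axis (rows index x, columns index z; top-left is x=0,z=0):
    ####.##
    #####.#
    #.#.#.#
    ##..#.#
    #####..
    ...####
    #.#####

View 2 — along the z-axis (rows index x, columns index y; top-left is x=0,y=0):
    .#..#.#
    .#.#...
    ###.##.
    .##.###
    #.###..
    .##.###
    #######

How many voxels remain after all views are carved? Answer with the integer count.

start: 7×7×7 = 343 voxels
after view 1 [y-axis, 35 of 49 cells solid] → remaining = 245
after view 2 [z-axis, 31 of 49 cells solid] → remaining = 152

152 voxels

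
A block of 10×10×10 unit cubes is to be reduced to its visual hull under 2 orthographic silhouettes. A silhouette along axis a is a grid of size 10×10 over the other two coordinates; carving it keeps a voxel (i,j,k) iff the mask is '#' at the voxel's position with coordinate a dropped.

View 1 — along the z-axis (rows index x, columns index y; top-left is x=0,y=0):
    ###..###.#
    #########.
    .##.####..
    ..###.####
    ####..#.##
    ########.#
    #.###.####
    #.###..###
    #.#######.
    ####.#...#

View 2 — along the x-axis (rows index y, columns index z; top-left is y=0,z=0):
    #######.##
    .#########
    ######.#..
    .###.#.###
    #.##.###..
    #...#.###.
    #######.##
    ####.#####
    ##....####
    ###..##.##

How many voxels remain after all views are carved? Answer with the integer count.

|visual hull| = 553

before carving: 1000 voxels (10×10×10)
after view 1 [z-axis, 74 of 100 cells solid] → remaining = 740
after view 2 [x-axis, 74 of 100 cells solid] → remaining = 553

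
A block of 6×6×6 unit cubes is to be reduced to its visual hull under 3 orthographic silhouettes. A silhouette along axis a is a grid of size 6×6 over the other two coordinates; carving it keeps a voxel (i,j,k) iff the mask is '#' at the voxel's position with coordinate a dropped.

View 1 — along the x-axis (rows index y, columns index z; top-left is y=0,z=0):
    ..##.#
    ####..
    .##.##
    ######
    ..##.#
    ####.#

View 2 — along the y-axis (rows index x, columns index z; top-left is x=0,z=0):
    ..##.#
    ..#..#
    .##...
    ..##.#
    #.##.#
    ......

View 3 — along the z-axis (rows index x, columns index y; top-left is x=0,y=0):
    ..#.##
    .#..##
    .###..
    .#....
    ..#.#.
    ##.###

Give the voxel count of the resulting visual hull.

26 voxels

before carving: 216 voxels (6×6×6)
V1 x: intersect with YZ mask (25 set) -- 150 left
V2 y: intersect with XZ mask (14 set) -- 72 left
V3 z: intersect with XY mask (17 set) -- 26 left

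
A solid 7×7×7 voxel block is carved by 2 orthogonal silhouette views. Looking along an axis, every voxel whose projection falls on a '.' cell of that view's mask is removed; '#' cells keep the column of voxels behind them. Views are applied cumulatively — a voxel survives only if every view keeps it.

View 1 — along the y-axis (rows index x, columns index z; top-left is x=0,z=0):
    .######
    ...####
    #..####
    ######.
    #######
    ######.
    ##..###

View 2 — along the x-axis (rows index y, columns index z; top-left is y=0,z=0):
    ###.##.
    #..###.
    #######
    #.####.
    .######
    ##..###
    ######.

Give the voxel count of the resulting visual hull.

initial block: 7^3 = 343
[1] y-view keeps 39 columns → grid now 273
[2] x-view keeps 38 columns → grid now 218

|visual hull| = 218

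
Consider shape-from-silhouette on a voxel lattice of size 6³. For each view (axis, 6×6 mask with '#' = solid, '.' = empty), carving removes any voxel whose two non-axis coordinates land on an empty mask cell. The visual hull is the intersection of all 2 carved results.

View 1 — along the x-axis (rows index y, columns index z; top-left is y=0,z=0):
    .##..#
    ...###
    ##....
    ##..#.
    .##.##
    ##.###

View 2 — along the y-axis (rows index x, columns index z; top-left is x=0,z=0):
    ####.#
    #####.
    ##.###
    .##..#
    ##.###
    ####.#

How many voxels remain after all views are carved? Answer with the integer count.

initial block: 6^3 = 216
carve view 1 (along x, YZ-mask fill 20/36): 120 voxels remain
carve view 2 (along y, XZ-mask fill 28/36): 95 voxels remain

|visual hull| = 95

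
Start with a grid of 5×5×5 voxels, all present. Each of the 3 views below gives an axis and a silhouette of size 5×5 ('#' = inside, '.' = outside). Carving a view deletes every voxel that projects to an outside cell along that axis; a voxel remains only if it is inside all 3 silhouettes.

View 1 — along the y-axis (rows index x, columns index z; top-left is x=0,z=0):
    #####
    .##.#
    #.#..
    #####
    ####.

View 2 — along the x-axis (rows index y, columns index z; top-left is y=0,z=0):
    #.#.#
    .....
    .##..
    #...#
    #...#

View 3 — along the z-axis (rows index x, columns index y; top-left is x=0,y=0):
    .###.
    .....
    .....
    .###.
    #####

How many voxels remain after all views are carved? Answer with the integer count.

full grid |V| = 125
step 1: project along y, AND mask (19/25) → |grid| = 95
step 2: project along x, AND mask (9/25) → |grid| = 35
step 3: project along z, AND mask (11/25) → |grid| = 14

voxel count = 14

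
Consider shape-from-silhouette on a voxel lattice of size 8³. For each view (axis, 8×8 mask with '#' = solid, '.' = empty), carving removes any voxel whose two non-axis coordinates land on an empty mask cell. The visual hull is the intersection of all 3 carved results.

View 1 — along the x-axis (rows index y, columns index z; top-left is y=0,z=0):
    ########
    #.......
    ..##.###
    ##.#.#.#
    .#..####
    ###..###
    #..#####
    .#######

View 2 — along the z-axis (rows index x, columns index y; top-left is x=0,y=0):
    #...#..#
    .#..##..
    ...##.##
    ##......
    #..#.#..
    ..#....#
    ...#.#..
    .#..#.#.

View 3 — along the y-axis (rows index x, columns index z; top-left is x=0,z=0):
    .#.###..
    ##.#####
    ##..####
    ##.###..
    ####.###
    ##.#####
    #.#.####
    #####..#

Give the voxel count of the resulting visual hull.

start: 8×8×8 = 512 voxels
V1 x: intersect with YZ mask (43 set) -- 344 left
V2 z: intersect with XY mask (22 set) -- 118 left
V3 y: intersect with XZ mask (48 set) -- 91 left

91 voxels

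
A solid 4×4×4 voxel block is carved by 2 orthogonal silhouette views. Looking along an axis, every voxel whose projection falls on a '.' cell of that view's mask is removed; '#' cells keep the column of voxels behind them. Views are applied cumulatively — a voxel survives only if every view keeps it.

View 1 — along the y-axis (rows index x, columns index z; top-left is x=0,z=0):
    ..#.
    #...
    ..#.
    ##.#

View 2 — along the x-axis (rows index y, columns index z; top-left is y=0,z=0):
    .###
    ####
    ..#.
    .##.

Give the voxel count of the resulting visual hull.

initial block: 4^3 = 64
step 1: project along y, AND mask (6/16) → |grid| = 24
step 2: project along x, AND mask (10/16) → |grid| = 15

|visual hull| = 15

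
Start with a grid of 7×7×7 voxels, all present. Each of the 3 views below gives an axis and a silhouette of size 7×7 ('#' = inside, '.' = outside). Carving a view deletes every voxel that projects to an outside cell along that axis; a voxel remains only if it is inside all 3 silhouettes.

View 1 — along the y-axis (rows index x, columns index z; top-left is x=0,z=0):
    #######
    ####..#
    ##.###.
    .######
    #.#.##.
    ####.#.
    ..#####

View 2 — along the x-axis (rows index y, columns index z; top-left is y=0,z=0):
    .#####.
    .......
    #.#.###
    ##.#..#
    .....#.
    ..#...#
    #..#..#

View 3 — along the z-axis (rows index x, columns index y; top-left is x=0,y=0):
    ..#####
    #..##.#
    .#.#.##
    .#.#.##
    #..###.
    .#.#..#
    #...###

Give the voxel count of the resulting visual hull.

initial block: 7^3 = 343
after view 1 [y-axis, 37 of 49 cells solid] → remaining = 259
after view 2 [x-axis, 20 of 49 cells solid] → remaining = 105
after view 3 [z-axis, 28 of 49 cells solid] → remaining = 57

remaining voxels: 57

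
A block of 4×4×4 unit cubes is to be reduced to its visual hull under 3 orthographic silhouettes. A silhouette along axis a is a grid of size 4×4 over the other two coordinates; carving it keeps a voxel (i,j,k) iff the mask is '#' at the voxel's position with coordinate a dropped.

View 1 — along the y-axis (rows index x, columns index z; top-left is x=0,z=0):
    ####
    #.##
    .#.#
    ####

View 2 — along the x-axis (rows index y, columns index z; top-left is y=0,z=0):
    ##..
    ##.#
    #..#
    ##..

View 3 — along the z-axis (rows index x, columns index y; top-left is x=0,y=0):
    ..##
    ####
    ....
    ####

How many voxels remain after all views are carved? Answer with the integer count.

19 voxels

before carving: 64 voxels (4×4×4)
after view 1 [y-axis, 13 of 16 cells solid] → remaining = 52
after view 2 [x-axis, 9 of 16 cells solid] → remaining = 29
after view 3 [z-axis, 10 of 16 cells solid] → remaining = 19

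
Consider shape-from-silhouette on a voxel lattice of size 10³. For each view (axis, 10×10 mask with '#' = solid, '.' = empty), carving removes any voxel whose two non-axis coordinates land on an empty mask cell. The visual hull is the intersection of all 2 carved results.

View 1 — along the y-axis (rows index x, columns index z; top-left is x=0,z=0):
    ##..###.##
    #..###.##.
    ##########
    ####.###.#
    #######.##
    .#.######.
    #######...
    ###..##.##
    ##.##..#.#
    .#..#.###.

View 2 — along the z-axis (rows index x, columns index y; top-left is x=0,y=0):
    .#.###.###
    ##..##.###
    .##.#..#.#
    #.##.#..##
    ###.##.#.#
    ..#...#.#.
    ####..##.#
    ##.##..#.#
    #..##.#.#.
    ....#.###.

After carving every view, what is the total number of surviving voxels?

remaining voxels: 414

start: 10×10×10 = 1000 voxels
V1 y: intersect with XZ mask (72 set) -- 720 left
V2 z: intersect with XY mask (57 set) -- 414 left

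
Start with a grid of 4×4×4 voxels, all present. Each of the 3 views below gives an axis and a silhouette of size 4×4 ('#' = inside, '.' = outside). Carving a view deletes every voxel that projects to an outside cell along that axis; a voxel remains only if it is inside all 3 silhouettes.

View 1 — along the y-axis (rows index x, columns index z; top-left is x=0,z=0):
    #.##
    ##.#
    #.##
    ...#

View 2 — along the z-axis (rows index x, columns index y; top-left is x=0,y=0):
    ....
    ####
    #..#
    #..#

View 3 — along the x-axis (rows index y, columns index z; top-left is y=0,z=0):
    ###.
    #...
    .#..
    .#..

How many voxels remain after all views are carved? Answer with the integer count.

start: 4×4×4 = 64 voxels
[1] y-view keeps 10 columns → grid now 40
[2] z-view keeps 8 columns → grid now 20
[3] x-view keeps 6 columns → grid now 7

remaining voxels: 7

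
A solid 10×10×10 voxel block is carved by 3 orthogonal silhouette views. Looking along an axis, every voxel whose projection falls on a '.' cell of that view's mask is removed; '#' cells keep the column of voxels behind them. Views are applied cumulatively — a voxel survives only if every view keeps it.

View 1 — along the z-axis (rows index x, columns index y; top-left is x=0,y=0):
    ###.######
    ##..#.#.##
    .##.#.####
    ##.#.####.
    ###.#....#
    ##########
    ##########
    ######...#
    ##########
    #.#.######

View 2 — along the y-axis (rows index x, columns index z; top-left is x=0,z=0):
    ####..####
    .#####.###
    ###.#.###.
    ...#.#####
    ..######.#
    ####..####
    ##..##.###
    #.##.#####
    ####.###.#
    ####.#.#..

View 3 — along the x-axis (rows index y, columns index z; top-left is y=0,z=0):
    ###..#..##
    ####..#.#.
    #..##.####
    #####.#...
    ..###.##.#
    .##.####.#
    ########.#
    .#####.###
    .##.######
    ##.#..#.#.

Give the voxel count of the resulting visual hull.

|visual hull| = 385

full grid |V| = 1000
V1 z: intersect with XY mask (79 set) -- 790 left
V2 y: intersect with XZ mask (73 set) -- 580 left
V3 x: intersect with YZ mask (68 set) -- 385 left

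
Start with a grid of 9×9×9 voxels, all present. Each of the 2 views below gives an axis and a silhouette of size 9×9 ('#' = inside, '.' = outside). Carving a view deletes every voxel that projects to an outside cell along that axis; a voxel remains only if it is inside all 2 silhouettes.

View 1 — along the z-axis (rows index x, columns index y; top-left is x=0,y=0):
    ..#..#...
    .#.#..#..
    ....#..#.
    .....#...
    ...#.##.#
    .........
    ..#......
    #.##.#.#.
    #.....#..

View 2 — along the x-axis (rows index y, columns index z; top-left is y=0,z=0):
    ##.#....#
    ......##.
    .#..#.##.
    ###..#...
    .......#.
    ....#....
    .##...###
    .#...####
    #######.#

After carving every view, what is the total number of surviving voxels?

initial block: 9^3 = 729
V1 z: intersect with XY mask (20 set) -- 180 left
V2 x: intersect with YZ mask (34 set) -- 72 left

72 voxels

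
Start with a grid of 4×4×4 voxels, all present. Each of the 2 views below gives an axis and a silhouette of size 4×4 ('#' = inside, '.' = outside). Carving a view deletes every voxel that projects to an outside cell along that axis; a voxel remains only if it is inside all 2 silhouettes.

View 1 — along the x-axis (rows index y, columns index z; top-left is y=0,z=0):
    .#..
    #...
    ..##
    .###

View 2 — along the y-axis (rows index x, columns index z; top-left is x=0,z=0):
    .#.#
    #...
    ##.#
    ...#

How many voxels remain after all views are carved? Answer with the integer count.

full grid |V| = 64
[1] x-view keeps 7 columns → grid now 28
[2] y-view keeps 7 columns → grid now 12

voxel count = 12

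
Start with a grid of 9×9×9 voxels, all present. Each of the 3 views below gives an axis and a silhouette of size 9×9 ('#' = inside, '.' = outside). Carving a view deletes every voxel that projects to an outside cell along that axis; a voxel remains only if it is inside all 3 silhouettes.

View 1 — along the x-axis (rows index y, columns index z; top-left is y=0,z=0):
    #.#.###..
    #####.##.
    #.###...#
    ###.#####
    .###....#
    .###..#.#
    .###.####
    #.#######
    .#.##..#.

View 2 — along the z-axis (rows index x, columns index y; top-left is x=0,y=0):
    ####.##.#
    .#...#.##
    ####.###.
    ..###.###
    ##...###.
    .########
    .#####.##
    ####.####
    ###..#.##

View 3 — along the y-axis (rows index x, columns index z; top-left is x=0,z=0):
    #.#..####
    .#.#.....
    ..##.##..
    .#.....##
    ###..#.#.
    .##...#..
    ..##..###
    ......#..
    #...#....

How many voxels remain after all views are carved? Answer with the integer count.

remaining voxels: 143

start: 9×9×9 = 729 voxels
V1 x: intersect with YZ mask (53 set) -- 477 left
V2 z: intersect with XY mask (58 set) -- 350 left
V3 y: intersect with XZ mask (31 set) -- 143 left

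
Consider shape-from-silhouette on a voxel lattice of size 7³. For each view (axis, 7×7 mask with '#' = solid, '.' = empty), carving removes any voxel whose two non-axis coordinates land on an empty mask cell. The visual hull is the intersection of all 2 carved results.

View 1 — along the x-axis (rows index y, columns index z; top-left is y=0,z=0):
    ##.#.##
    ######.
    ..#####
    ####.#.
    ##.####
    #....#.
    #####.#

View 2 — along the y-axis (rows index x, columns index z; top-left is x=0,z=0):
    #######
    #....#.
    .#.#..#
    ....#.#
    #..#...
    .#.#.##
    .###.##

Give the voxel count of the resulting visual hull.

|visual hull| = 128

initial block: 7^3 = 343
  1. axis=0 (YZ plane), |mask|=35  ⇒  voxels=245
  2. axis=1 (XZ plane), |mask|=25  ⇒  voxels=128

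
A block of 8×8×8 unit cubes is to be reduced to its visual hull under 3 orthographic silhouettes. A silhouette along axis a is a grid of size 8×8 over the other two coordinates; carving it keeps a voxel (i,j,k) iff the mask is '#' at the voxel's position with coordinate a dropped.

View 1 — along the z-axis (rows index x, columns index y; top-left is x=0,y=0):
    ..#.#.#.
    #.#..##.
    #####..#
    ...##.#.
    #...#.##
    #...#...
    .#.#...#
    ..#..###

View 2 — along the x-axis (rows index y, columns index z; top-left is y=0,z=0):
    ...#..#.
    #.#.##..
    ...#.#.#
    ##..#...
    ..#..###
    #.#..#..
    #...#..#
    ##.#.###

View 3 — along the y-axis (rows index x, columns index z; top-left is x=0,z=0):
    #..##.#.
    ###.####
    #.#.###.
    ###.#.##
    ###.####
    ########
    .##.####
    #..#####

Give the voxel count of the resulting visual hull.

before carving: 512 voxels (8×8×8)
[1] z-view keeps 29 columns → grid now 232
[2] x-view keeps 28 columns → grid now 102
[3] y-view keeps 49 columns → grid now 77

|visual hull| = 77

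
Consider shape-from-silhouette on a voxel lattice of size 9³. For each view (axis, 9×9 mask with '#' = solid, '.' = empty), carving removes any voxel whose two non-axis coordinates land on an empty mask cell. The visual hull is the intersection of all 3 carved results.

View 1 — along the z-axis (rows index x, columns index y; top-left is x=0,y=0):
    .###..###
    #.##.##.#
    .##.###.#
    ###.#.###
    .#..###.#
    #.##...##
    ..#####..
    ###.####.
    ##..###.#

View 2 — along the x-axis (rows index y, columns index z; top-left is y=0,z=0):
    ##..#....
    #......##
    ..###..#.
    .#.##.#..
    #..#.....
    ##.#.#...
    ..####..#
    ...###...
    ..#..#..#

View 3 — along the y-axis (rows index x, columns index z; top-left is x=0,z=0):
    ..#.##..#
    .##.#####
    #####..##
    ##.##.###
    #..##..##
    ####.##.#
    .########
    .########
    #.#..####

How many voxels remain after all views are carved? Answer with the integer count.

start: 9×9×9 = 729 voxels
step 1: project along z, AND mask (53/81) → |grid| = 477
step 2: project along x, AND mask (31/81) → |grid| = 186
step 3: project along y, AND mask (59/81) → |grid| = 138

voxel count = 138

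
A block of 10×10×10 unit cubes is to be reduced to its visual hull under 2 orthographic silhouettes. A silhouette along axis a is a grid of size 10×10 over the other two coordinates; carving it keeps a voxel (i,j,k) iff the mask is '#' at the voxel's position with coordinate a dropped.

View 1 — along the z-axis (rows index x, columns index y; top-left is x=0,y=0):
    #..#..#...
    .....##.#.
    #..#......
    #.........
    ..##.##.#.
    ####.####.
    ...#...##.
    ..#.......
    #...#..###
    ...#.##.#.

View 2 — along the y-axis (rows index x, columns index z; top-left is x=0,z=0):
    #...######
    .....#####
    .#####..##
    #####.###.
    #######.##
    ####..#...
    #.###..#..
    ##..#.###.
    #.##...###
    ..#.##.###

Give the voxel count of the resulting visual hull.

initial block: 10^3 = 1000
step 1: project along z, AND mask (35/100) → |grid| = 350
step 2: project along y, AND mask (64/100) → |grid| = 218

218 voxels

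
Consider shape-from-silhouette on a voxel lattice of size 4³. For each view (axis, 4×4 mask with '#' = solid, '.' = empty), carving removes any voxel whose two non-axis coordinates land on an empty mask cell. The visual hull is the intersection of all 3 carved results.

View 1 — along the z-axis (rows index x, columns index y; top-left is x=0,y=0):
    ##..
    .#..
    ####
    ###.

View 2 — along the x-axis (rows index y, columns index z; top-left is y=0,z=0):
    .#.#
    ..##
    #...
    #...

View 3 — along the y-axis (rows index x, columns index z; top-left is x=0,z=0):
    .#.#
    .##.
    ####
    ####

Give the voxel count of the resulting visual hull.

remaining voxels: 15

full grid |V| = 64
carve view 1 (along z, XY-mask fill 10/16): 40 voxels remain
carve view 2 (along x, YZ-mask fill 6/16): 17 voxels remain
carve view 3 (along y, XZ-mask fill 12/16): 15 voxels remain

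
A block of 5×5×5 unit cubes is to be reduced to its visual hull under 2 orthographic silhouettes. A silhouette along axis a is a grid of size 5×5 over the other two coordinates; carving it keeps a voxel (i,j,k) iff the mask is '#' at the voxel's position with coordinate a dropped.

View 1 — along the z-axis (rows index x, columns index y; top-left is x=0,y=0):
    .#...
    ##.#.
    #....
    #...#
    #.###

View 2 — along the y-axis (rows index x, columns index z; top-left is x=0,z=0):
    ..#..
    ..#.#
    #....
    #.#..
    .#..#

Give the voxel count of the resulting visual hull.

remaining voxels: 20

initial block: 5^3 = 125
  1. axis=2 (XY plane), |mask|=11  ⇒  voxels=55
  2. axis=1 (XZ plane), |mask|=8  ⇒  voxels=20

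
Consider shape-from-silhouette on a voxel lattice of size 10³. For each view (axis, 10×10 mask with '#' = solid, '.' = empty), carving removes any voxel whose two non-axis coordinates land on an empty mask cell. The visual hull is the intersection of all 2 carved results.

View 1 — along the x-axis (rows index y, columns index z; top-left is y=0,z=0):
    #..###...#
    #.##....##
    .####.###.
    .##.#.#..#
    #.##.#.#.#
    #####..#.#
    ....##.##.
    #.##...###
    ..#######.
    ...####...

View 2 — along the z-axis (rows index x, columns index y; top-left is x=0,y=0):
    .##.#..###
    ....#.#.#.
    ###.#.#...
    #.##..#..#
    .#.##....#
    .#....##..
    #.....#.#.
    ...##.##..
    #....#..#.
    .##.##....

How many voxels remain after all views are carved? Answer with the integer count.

initial block: 10^3 = 1000
V1 x: intersect with YZ mask (56 set) -- 560 left
V2 z: intersect with XY mask (40 set) -- 220 left

|visual hull| = 220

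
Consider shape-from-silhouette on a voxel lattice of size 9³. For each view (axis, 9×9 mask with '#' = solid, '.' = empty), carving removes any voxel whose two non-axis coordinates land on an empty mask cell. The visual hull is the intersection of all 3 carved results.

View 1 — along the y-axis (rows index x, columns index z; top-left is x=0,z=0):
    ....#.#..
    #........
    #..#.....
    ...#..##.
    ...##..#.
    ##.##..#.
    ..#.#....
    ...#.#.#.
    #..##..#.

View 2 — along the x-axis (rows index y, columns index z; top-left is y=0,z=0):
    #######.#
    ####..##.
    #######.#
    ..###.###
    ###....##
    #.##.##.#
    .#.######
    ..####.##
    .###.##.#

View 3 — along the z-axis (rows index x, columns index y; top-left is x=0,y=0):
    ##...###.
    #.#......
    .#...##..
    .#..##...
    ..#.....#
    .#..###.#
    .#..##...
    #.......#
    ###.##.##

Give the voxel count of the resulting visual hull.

voxel count = 62

start: 9×9×9 = 729 voxels
[1] y-view keeps 25 columns → grid now 225
[2] x-view keeps 58 columns → grid now 152
[3] z-view keeps 32 columns → grid now 62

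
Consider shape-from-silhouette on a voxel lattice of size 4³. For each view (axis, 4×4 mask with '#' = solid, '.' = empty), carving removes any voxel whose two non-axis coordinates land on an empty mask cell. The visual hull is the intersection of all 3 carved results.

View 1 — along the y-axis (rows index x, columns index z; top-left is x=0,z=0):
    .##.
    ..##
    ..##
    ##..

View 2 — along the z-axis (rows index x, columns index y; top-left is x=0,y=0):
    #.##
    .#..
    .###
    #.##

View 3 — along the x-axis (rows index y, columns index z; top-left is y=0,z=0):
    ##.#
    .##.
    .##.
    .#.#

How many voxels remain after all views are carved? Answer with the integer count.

voxel count = 12

full grid |V| = 64
  1. axis=1 (XZ plane), |mask|=8  ⇒  voxels=32
  2. axis=2 (XY plane), |mask|=10  ⇒  voxels=20
  3. axis=0 (YZ plane), |mask|=9  ⇒  voxels=12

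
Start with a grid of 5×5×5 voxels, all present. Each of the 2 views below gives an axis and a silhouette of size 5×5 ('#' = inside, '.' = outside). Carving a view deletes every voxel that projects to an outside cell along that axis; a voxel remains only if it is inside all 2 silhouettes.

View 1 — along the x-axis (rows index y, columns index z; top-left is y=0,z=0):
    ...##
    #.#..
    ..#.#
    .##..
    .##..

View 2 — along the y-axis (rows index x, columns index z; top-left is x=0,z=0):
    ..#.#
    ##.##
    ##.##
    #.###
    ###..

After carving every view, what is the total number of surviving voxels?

full grid |V| = 125
carve view 1 (along x, YZ-mask fill 10/25): 50 voxels remain
carve view 2 (along y, XZ-mask fill 17/25): 33 voxels remain

remaining voxels: 33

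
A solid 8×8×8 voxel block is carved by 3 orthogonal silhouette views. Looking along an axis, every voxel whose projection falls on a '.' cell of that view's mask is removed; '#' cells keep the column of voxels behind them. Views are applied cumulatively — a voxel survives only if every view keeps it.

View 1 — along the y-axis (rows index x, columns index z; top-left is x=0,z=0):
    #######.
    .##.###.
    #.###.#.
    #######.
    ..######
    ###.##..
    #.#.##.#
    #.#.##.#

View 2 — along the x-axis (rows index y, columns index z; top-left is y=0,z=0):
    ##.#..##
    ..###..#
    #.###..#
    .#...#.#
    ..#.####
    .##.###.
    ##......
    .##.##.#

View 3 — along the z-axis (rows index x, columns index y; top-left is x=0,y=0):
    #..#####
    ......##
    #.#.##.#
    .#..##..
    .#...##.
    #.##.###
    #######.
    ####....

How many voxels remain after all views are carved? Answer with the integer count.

full grid |V| = 512
after view 1 [y-axis, 45 of 64 cells solid] → remaining = 360
after view 2 [x-axis, 34 of 64 cells solid] → remaining = 191
after view 3 [z-axis, 36 of 64 cells solid] → remaining = 108

108 voxels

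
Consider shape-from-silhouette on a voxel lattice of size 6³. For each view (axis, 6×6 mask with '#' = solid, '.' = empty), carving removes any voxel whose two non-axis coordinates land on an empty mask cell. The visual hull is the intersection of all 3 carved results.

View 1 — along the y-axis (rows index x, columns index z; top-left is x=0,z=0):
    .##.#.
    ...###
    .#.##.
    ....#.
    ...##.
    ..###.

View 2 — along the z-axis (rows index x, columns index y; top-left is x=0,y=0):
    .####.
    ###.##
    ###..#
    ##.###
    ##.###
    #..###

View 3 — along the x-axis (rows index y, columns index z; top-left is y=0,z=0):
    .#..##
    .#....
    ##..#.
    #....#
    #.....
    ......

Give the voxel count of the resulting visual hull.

|visual hull| = 14

initial block: 6^3 = 216
after view 1 [y-axis, 15 of 36 cells solid] → remaining = 90
after view 2 [z-axis, 27 of 36 cells solid] → remaining = 66
after view 3 [x-axis, 10 of 36 cells solid] → remaining = 14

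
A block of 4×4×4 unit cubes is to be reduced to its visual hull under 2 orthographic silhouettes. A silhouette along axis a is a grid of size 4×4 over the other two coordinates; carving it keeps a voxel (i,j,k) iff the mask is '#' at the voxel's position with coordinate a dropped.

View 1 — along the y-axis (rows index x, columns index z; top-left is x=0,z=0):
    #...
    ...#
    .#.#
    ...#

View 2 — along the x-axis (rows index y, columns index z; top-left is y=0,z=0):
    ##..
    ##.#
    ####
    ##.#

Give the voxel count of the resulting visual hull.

remaining voxels: 17

initial block: 4^3 = 64
  1. axis=1 (XZ plane), |mask|=5  ⇒  voxels=20
  2. axis=0 (YZ plane), |mask|=12  ⇒  voxels=17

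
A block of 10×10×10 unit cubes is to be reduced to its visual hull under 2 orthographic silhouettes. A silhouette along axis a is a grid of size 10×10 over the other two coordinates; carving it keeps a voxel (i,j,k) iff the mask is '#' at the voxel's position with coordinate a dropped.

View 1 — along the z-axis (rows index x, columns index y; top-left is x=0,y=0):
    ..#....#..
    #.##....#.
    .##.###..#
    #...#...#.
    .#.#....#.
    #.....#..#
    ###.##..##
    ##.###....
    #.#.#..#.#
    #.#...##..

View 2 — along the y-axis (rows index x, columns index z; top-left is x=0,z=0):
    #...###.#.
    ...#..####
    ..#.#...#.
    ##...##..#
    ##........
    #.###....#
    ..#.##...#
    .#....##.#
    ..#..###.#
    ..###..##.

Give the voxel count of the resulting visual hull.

177 voxels

initial block: 10^3 = 1000
step 1: project along z, AND mask (42/100) → |grid| = 420
step 2: project along y, AND mask (43/100) → |grid| = 177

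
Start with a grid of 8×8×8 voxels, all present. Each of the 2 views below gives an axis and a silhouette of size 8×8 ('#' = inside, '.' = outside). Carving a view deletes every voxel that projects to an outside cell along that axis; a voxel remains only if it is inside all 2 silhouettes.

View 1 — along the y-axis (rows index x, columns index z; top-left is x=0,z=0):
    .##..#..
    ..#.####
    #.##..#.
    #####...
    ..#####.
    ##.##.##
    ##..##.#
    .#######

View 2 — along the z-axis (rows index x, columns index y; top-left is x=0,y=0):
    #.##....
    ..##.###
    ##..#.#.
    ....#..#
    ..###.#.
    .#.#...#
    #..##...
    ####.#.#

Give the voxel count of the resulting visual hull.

full grid |V| = 512
[1] y-view keeps 40 columns → grid now 320
[2] z-view keeps 30 columns → grid now 155

remaining voxels: 155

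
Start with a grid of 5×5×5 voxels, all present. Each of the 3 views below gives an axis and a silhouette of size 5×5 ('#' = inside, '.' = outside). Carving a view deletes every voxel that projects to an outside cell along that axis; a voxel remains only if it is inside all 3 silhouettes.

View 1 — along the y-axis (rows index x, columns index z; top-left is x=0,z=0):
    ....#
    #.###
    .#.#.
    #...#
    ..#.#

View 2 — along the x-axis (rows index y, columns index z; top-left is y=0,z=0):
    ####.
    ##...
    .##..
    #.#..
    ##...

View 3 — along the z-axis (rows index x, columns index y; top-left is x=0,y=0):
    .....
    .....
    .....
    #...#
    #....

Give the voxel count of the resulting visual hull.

3 voxels

full grid |V| = 125
[1] y-view keeps 11 columns → grid now 55
[2] x-view keeps 12 columns → grid now 20
[3] z-view keeps 3 columns → grid now 3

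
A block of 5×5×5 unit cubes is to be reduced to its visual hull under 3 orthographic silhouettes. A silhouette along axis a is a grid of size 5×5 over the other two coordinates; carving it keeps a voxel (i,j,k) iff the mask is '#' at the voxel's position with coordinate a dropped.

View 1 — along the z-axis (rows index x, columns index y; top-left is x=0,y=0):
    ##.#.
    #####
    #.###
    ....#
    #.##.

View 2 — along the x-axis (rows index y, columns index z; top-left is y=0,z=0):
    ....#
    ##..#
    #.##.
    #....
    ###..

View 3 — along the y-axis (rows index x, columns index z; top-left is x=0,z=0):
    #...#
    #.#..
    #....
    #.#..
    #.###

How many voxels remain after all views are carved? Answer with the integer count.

remaining voxels: 20

initial block: 5^3 = 125
step 1: project along z, AND mask (16/25) → |grid| = 80
step 2: project along x, AND mask (11/25) → |grid| = 32
step 3: project along y, AND mask (11/25) → |grid| = 20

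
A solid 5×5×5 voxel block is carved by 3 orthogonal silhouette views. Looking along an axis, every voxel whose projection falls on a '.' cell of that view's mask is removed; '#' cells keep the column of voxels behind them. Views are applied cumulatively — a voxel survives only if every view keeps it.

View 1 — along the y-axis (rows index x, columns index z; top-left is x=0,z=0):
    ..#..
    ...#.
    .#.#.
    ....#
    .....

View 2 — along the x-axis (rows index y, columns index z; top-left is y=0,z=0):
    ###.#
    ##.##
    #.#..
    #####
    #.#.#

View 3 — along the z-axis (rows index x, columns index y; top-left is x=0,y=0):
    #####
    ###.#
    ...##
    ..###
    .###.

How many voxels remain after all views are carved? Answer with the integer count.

|visual hull| = 9

before carving: 125 voxels (5×5×5)
step 1: project along y, AND mask (5/25) → |grid| = 25
step 2: project along x, AND mask (18/25) → |grid| = 15
step 3: project along z, AND mask (17/25) → |grid| = 9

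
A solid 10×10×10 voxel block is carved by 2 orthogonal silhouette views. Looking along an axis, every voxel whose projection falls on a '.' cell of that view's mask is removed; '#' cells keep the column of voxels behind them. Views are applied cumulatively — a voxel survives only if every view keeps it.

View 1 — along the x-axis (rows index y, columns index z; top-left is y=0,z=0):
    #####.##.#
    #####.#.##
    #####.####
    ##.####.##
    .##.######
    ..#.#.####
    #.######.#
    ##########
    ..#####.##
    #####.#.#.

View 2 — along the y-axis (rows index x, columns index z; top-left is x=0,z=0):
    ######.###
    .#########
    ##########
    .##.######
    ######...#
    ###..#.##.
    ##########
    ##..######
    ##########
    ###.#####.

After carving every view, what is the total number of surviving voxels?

initial block: 10^3 = 1000
V1 x: intersect with YZ mask (79 set) -- 790 left
V2 y: intersect with XZ mask (85 set) -- 663 left

remaining voxels: 663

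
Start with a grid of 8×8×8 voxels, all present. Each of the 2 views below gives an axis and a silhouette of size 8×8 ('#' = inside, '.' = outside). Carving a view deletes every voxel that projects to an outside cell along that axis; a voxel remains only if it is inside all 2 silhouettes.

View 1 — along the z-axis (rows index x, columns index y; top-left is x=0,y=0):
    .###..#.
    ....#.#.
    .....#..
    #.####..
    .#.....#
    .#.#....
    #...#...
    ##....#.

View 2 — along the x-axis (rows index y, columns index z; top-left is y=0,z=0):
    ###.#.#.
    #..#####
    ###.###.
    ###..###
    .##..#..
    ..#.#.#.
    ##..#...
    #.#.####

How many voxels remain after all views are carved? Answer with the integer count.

full grid |V| = 512
[1] z-view keeps 21 columns → grid now 168
[2] x-view keeps 38 columns → grid now 99

|visual hull| = 99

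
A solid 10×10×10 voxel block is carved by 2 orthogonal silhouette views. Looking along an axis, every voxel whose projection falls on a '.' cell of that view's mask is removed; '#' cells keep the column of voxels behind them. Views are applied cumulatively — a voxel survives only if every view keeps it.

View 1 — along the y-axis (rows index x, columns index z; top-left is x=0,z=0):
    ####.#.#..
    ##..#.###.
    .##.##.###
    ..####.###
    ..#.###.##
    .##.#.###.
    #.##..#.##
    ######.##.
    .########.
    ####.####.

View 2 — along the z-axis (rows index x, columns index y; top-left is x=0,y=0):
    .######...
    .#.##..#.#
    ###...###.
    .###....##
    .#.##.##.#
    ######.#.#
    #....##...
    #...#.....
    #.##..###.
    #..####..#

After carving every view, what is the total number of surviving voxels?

voxel count = 357

start: 10×10×10 = 1000 voxels
step 1: project along y, AND mask (68/100) → |grid| = 680
step 2: project along z, AND mask (53/100) → |grid| = 357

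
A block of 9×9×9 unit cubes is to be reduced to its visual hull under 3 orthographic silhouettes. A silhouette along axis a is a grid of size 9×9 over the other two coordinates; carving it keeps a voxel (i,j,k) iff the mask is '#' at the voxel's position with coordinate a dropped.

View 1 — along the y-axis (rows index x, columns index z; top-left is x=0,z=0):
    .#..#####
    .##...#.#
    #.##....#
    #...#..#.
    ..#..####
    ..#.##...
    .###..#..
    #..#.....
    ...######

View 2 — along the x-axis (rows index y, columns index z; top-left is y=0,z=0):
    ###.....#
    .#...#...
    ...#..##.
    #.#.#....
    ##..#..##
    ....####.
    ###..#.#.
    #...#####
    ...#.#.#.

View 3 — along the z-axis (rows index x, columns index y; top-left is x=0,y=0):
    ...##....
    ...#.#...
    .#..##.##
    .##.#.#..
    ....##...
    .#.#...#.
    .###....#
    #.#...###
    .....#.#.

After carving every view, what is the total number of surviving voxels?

full grid |V| = 729
V1 y: intersect with XZ mask (37 set) -- 333 left
V2 x: intersect with YZ mask (35 set) -- 140 left
V3 z: intersect with XY mask (29 set) -- 47 left

voxel count = 47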